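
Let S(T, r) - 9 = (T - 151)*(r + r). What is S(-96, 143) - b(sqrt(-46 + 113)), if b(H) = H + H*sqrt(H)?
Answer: -70633 - sqrt(67) - 67**(3/4) ≈ -70665.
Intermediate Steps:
S(T, r) = 9 + 2*r*(-151 + T) (S(T, r) = 9 + (T - 151)*(r + r) = 9 + (-151 + T)*(2*r) = 9 + 2*r*(-151 + T))
b(H) = H + H**(3/2)
S(-96, 143) - b(sqrt(-46 + 113)) = (9 - 302*143 + 2*(-96)*143) - (sqrt(-46 + 113) + (sqrt(-46 + 113))**(3/2)) = (9 - 43186 - 27456) - (sqrt(67) + (sqrt(67))**(3/2)) = -70633 - (sqrt(67) + 67**(3/4)) = -70633 + (-sqrt(67) - 67**(3/4)) = -70633 - sqrt(67) - 67**(3/4)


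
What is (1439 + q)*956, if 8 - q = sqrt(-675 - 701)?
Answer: 1383332 - 3824*I*sqrt(86) ≈ 1.3833e+6 - 35462.0*I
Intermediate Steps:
q = 8 - 4*I*sqrt(86) (q = 8 - sqrt(-675 - 701) = 8 - sqrt(-1376) = 8 - 4*I*sqrt(86) ≈ 8.0 - 37.094*I)
(1439 + q)*956 = (1439 + (8 - 4*I*sqrt(86)))*956 = (1447 - 4*I*sqrt(86))*956 = 1383332 - 3824*I*sqrt(86)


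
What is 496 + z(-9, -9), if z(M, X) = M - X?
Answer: 496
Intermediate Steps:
496 + z(-9, -9) = 496 + (-9 - 1*(-9)) = 496 + (-9 + 9) = 496 + 0 = 496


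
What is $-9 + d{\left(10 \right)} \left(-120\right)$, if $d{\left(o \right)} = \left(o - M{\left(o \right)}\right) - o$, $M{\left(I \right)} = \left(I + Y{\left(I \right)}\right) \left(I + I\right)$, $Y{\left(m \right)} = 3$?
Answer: $31191$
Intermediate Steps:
$M{\left(I \right)} = 2 I \left(3 + I\right)$ ($M{\left(I \right)} = \left(I + 3\right) \left(I + I\right) = \left(3 + I\right) 2 I = 2 I \left(3 + I\right)$)
$d{\left(o \right)} = - 2 o \left(3 + o\right)$ ($d{\left(o \right)} = \left(o - 2 o \left(3 + o\right)\right) - o = - 2 o \left(3 + o\right)$)
$-9 + d{\left(10 \right)} \left(-120\right) = -9 + \left(-2\right) 10 \left(3 + 10\right) \left(-120\right) = -9 + \left(-2\right) 10 \cdot 13 \left(-120\right) = -9 - -31200 = -9 + 31200 = 31191$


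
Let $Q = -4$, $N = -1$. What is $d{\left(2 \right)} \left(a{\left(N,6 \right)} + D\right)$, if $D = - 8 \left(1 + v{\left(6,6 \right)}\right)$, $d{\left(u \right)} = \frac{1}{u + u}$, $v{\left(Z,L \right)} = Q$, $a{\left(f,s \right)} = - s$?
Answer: $\frac{9}{2} \approx 4.5$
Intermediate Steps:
$v{\left(Z,L \right)} = -4$
$d{\left(u \right)} = \frac{1}{2 u}$
$D = 24$ ($D = - 8 \left(1 - 4\right) = \left(-8\right) \left(-3\right) = 24$)
$d{\left(2 \right)} \left(a{\left(N,6 \right)} + D\right) = \frac{1}{2 \cdot 2} \left(\left(-1\right) 6 + 24\right) = \frac{1}{2} \cdot \frac{1}{2} \left(-6 + 24\right) = \frac{1}{4} \cdot 18 = \frac{9}{2}$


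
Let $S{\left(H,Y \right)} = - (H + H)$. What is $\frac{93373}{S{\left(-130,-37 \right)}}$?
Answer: $\frac{93373}{260} \approx 359.13$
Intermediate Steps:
$S{\left(H,Y \right)} = - 2 H$
$\frac{93373}{S{\left(-130,-37 \right)}} = \frac{93373}{\left(-2\right) \left(-130\right)} = \frac{93373}{260}$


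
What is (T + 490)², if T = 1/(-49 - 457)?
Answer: 61473747721/256036 ≈ 2.4010e+5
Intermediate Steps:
T = -1/506 (T = 1/(-506) = -1/506 ≈ -0.0019763)
(T + 490)² = (-1/506 + 490)² = (247939/506)² = 61473747721/256036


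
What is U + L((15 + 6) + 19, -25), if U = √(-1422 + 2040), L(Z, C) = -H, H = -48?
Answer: 48 + √618 ≈ 72.860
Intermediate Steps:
L(Z, C) = 48 (L(Z, C) = -1*(-48) = 48)
U = √618 ≈ 24.860
U + L((15 + 6) + 19, -25) = √618 + 48 = 48 + √618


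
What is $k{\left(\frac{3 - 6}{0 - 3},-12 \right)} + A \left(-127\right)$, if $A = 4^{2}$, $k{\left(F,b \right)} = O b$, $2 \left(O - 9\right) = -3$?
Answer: $-2122$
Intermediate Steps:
$O = \frac{15}{2}$ ($O = 9 + \frac{1}{2} \left(-3\right) = 9 - \frac{3}{2} = \frac{15}{2} \approx 7.5$)
$k{\left(F,b \right)} = \frac{15 b}{2}$
$A = 16$
$k{\left(\frac{3 - 6}{0 - 3},-12 \right)} + A \left(-127\right) = \frac{15}{2} \left(-12\right) + 16 \left(-127\right) = -90 - 2032 = -2122$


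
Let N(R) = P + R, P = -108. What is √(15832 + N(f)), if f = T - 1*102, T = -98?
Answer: 2*√3881 ≈ 124.60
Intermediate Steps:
f = -200 (f = -98 - 1*102 = -98 - 102 = -200)
N(R) = -108 + R
√(15832 + N(f)) = √(15832 + (-108 - 200)) = √(15832 - 308) = √15524 = 2*√3881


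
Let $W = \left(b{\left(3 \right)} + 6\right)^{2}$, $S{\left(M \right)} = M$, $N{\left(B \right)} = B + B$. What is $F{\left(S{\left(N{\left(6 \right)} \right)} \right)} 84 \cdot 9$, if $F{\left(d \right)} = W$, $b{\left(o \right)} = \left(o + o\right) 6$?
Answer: $1333584$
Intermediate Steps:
$N{\left(B \right)} = 2 B$
$b{\left(o \right)} = 12 o$ ($b{\left(o \right)} = 2 o 6 = 12 o$)
$W = 1764$ ($W = \left(12 \cdot 3 + 6\right)^{2} = \left(36 + 6\right)^{2} = 42^{2} = 1764$)
$F{\left(d \right)} = 1764$
$F{\left(S{\left(N{\left(6 \right)} \right)} \right)} 84 \cdot 9 = 1764 \cdot 84 \cdot 9 = 148176 \cdot 9 = 1333584$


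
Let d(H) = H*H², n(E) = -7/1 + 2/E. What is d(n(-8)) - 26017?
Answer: -1689477/64 ≈ -26398.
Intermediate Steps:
n(E) = -7 + 2/E (n(E) = -7*1 + 2/E = -7 + 2/E)
d(H) = H³
d(n(-8)) - 26017 = (-7 + 2/(-8))³ - 26017 = (-7 + 2*(-⅛))³ - 26017 = (-7 - ¼)³ - 26017 = (-29/4)³ - 26017 = -24389/64 - 26017 = -1689477/64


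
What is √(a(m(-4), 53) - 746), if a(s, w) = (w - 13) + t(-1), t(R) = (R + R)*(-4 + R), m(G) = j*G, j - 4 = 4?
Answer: 2*I*√174 ≈ 26.382*I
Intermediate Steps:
j = 8 (j = 4 + 4 = 8)
m(G) = 8*G
t(R) = 2*R*(-4 + R) (t(R) = (2*R)*(-4 + R) = 2*R*(-4 + R))
a(s, w) = -3 + w (a(s, w) = (w - 13) + 2*(-1)*(-4 - 1) = (-13 + w) + 2*(-1)*(-5) = (-13 + w) + 10 = -3 + w)
√(a(m(-4), 53) - 746) = √((-3 + 53) - 746) = √(50 - 746) = √(-696) = 2*I*√174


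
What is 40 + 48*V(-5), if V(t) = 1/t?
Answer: 152/5 ≈ 30.400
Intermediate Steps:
40 + 48*V(-5) = 40 + 48/(-5) = 40 + 48*(-1/5) = 40 - 48/5 = 152/5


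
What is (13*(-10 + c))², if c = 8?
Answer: 676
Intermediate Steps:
(13*(-10 + c))² = (13*(-10 + 8))² = (13*(-2))² = (-26)² = 676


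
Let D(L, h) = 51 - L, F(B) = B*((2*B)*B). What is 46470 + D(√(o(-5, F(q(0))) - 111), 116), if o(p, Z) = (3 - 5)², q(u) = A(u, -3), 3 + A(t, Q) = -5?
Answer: 46521 - I*√107 ≈ 46521.0 - 10.344*I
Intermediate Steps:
A(t, Q) = -8 (A(t, Q) = -3 - 5 = -8)
q(u) = -8
F(B) = 2*B³ (F(B) = B*(2*B²) = 2*B³)
o(p, Z) = 4 (o(p, Z) = (-2)² = 4)
46470 + D(√(o(-5, F(q(0))) - 111), 116) = 46470 + (51 - √(4 - 111)) = 46470 + (51 - √(-107)) = 46470 + (51 - I*√107) = 46521 - I*√107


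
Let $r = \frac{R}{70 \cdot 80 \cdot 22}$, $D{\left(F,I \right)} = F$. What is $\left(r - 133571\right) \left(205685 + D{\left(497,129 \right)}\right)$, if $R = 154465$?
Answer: $- \frac{339288825768777}{12320} \approx -2.754 \cdot 10^{10}$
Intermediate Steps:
$r = \frac{30893}{24640}$ ($r = \frac{154465}{70 \cdot 80 \cdot 22} = \frac{154465}{5600 \cdot 22} = \frac{154465}{123200} = 154465 \cdot \frac{1}{123200} = \frac{30893}{24640} \approx 1.2538$)
$\left(r - 133571\right) \left(205685 + D{\left(497,129 \right)}\right) = \left(\frac{30893}{24640} - 133571\right) \left(205685 + 497\right) = \left(- \frac{3291158547}{24640}\right) 206182 = - \frac{339288825768777}{12320}$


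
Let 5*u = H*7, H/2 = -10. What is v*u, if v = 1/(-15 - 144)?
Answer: 28/159 ≈ 0.17610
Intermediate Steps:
H = -20 (H = 2*(-10) = -20)
u = -28 (u = (-20*7)/5 = (⅕)*(-140) = -28)
v = -1/159 (v = 1/(-159) = -1/159 ≈ -0.0062893)
v*u = -1/159*(-28) = 28/159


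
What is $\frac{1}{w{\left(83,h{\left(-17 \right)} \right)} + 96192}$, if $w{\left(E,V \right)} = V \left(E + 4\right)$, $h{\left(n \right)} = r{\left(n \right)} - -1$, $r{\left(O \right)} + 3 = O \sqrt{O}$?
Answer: $\frac{32006}{3085547607} + \frac{493 i \sqrt{17}}{3085547607} \approx 1.0373 \cdot 10^{-5} + 6.5878 \cdot 10^{-7} i$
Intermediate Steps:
$r{\left(O \right)} = -3 + O^{\frac{3}{2}}$ ($r{\left(O \right)} = -3 + O \sqrt{O} = -3 + O^{\frac{3}{2}}$)
$h{\left(n \right)} = -2 + n^{\frac{3}{2}}$ ($h{\left(n \right)} = \left(-3 + n^{\frac{3}{2}}\right) - -1 = \left(-3 + n^{\frac{3}{2}}\right) + 1 = -2 + n^{\frac{3}{2}}$)
$w{\left(E,V \right)} = V \left(4 + E\right)$
$\frac{1}{w{\left(83,h{\left(-17 \right)} \right)} + 96192} = \frac{1}{\left(-2 + \left(-17\right)^{\frac{3}{2}}\right) \left(4 + 83\right) + 96192} = \frac{1}{\left(-2 - 17 i \sqrt{17}\right) 87 + 96192} = \frac{1}{\left(-174 - 1479 i \sqrt{17}\right) + 96192} = \frac{1}{96018 - 1479 i \sqrt{17}}$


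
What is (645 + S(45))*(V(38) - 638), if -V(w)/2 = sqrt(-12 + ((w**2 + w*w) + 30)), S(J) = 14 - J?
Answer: -391732 - 1228*sqrt(2906) ≈ -4.5793e+5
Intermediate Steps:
V(w) = -2*sqrt(18 + 2*w**2) (V(w) = -2*sqrt(-12 + ((w**2 + w*w) + 30)) = -2*sqrt(-12 + ((w**2 + w**2) + 30)) = -2*sqrt(-12 + (2*w**2 + 30)) = -2*sqrt(-12 + (30 + 2*w**2)) = -2*sqrt(18 + 2*w**2))
(645 + S(45))*(V(38) - 638) = (645 + (14 - 1*45))*(-2*sqrt(18 + 2*38**2) - 638) = (645 + (14 - 45))*(-2*sqrt(18 + 2*1444) - 638) = (645 - 31)*(-2*sqrt(18 + 2888) - 638) = 614*(-2*sqrt(2906) - 638) = 614*(-638 - 2*sqrt(2906)) = -391732 - 1228*sqrt(2906)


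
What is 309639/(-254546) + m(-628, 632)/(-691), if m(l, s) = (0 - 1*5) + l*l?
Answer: -100601557483/175891286 ≈ -571.95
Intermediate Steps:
m(l, s) = -5 + l**2 (m(l, s) = (0 - 5) + l**2 = -5 + l**2)
309639/(-254546) + m(-628, 632)/(-691) = 309639/(-254546) + (-5 + (-628)**2)/(-691) = 309639*(-1/254546) + (-5 + 394384)*(-1/691) = -309639/254546 + 394379*(-1/691) = -309639/254546 - 394379/691 = -100601557483/175891286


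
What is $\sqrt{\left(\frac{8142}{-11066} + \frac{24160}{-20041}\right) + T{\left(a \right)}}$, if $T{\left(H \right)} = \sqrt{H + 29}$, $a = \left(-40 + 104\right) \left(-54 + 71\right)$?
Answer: $\frac{\sqrt{-487142218440427 + 250936615678441 \sqrt{1117}}}{15840979} \approx 5.6107$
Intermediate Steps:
$a = 1088$ ($a = 64 \cdot 17 = 1088$)
$T{\left(H \right)} = \sqrt{29 + H}$
$\sqrt{\left(\frac{8142}{-11066} + \frac{24160}{-20041}\right) + T{\left(a \right)}} = \sqrt{\left(\frac{8142}{-11066} + \frac{24160}{-20041}\right) + \sqrt{29 + 1088}} = \sqrt{\left(8142 \left(- \frac{1}{11066}\right) + 24160 \left(- \frac{1}{20041}\right)\right) + \sqrt{1117}} = \sqrt{\left(- \frac{4071}{5533} - \frac{24160}{20041}\right) + \sqrt{1117}} = \sqrt{- \frac{215264191}{110886853} + \sqrt{1117}}$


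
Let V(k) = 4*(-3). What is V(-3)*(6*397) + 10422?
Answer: -18162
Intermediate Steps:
V(k) = -12
V(-3)*(6*397) + 10422 = -72*397 + 10422 = -12*2382 + 10422 = -28584 + 10422 = -18162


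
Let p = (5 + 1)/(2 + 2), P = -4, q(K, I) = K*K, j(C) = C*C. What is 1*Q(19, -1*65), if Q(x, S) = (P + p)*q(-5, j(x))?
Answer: -125/2 ≈ -62.500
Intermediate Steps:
j(C) = C²
q(K, I) = K²
p = 3/2 (p = 6/4 = 6*(¼) = 3/2 ≈ 1.5000)
Q(x, S) = -125/2 (Q(x, S) = (-4 + 3/2)*(-5)² = -5/2*25 = -125/2)
1*Q(19, -1*65) = 1*(-125/2) = -125/2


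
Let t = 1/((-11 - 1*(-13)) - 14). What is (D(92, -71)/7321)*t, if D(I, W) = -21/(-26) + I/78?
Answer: -155/6852456 ≈ -2.2620e-5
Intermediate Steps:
D(I, W) = 21/26 + I/78 (D(I, W) = -21*(-1/26) + I*(1/78) = 21/26 + I/78)
t = -1/12 (t = 1/((-11 + 13) - 14) = 1/(2 - 14) = 1/(-12) = -1/12 ≈ -0.083333)
(D(92, -71)/7321)*t = ((21/26 + (1/78)*92)/7321)*(-1/12) = ((21/26 + 46/39)*(1/7321))*(-1/12) = ((155/78)*(1/7321))*(-1/12) = (155/571038)*(-1/12) = -155/6852456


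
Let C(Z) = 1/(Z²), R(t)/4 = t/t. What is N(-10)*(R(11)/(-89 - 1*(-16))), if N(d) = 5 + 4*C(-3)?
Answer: -196/657 ≈ -0.29833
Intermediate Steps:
R(t) = 4 (R(t) = 4*(t/t) = 4*1 = 4)
C(Z) = Z⁻²
N(d) = 49/9 (N(d) = 5 + 4/(-3)² = 5 + 4*(⅑) = 5 + 4/9 = 49/9)
N(-10)*(R(11)/(-89 - 1*(-16))) = 49*(4/(-89 - 1*(-16)))/9 = 49*(4/(-89 + 16))/9 = 49*(4/(-73))/9 = 49*(4*(-1/73))/9 = (49/9)*(-4/73) = -196/657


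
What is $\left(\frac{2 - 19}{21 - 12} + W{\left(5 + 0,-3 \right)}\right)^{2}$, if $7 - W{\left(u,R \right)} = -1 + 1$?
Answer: $\frac{2116}{81} \approx 26.123$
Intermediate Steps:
$W{\left(u,R \right)} = 7$ ($W{\left(u,R \right)} = 7 - \left(-1 + 1\right) = 7 - 0 = 7 + 0 = 7$)
$\left(\frac{2 - 19}{21 - 12} + W{\left(5 + 0,-3 \right)}\right)^{2} = \left(\frac{2 - 19}{21 - 12} + 7\right)^{2} = \left(- \frac{17}{9} + 7\right)^{2} = \left(\frac{46}{9}\right)^{2} = \frac{2116}{81}$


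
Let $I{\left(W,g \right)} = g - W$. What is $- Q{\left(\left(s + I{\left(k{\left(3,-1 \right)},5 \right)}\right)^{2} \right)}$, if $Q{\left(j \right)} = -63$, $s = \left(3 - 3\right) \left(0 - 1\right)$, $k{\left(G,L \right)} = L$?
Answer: $63$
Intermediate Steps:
$s = 0$ ($s = 0 \left(-1\right) = 0$)
$- Q{\left(\left(s + I{\left(k{\left(3,-1 \right)},5 \right)}\right)^{2} \right)} = \left(-1\right) \left(-63\right) = 63$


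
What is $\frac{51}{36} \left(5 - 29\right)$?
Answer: $-34$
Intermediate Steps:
$\frac{51}{36} \left(5 - 29\right) = 51 \cdot \frac{1}{36} \left(-24\right) = \frac{17}{12} \left(-24\right) = -34$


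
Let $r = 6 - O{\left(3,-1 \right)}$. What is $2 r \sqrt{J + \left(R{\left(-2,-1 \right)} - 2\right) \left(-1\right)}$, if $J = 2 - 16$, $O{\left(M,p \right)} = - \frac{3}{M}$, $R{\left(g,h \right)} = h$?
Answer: $14 i \sqrt{11} \approx 46.433 i$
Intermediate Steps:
$J = -14$ ($J = 2 - 16 = -14$)
$r = 7$ ($r = 6 - - \frac{3}{3} = 6 - \left(-3\right) \frac{1}{3} = 6 - -1 = 6 + 1 = 7$)
$2 r \sqrt{J + \left(R{\left(-2,-1 \right)} - 2\right) \left(-1\right)} = 2 \cdot 7 \sqrt{-14 + \left(-1 - 2\right) \left(-1\right)} = 14 \sqrt{-14 - -3} = 14 \sqrt{-14 + 3} = 14 \sqrt{-11} = 14 i \sqrt{11}$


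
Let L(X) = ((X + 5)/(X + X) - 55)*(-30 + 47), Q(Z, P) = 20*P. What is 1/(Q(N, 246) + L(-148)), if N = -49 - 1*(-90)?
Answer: 296/1181991 ≈ 0.00025042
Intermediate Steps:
N = 41 (N = -49 + 90 = 41)
L(X) = -935 + 17*(5 + X)/(2*X) (L(X) = ((5 + X)/((2*X)) - 55)*17 = ((5 + X)*(1/(2*X)) - 55)*17 = ((5 + X)/(2*X) - 55)*17 = (-55 + (5 + X)/(2*X))*17 = -935 + 17*(5 + X)/(2*X))
1/(Q(N, 246) + L(-148)) = 1/(20*246 + (17/2)*(5 - 109*(-148))/(-148)) = 1/(4920 + (17/2)*(-1/148)*(5 + 16132)) = 1/(4920 + (17/2)*(-1/148)*16137) = 1/(4920 - 274329/296) = 1/(1181991/296) = 296/1181991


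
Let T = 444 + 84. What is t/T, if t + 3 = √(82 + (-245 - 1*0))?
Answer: -1/176 + I*√163/528 ≈ -0.0056818 + 0.02418*I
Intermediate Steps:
T = 528
t = -3 + I*√163 (t = -3 + √(82 + (-245 - 1*0)) = -3 + √(82 + (-245 + 0)) = -3 + √(82 - 245) = -3 + √(-163) = -3 + I*√163 ≈ -3.0 + 12.767*I)
t/T = (-3 + I*√163)/528 = (-3 + I*√163)*(1/528) = -1/176 + I*√163/528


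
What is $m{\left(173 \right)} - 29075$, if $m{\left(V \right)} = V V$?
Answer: $854$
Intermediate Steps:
$m{\left(V \right)} = V^{2}$
$m{\left(173 \right)} - 29075 = 173^{2} - 29075 = 29929 - 29075 = 854$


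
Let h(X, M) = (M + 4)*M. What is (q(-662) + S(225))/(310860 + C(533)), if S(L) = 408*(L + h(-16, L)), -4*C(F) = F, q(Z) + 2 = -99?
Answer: 84455596/1242907 ≈ 67.950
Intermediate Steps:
q(Z) = -101 (q(Z) = -2 - 99 = -101)
C(F) = -F/4
h(X, M) = M*(4 + M) (h(X, M) = (4 + M)*M = M*(4 + M))
S(L) = 408*L + 408*L*(4 + L) (S(L) = 408*(L + L*(4 + L)) = 408*L + 408*L*(4 + L))
(q(-662) + S(225))/(310860 + C(533)) = (-101 + 408*225*(5 + 225))/(310860 - ¼*533) = (-101 + 408*225*230)/(310860 - 533/4) = (-101 + 21114000)/(1242907/4) = 21113899*(4/1242907) = 84455596/1242907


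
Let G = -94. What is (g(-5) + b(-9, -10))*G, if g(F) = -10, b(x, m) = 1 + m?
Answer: 1786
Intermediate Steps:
(g(-5) + b(-9, -10))*G = (-10 + (1 - 10))*(-94) = (-10 - 9)*(-94) = -19*(-94) = 1786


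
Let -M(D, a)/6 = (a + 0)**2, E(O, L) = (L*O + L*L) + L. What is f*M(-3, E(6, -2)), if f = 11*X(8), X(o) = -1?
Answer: 6600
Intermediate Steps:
E(O, L) = L + L**2 + L*O (E(O, L) = (L*O + L**2) + L = (L**2 + L*O) + L = L + L**2 + L*O)
f = -11 (f = 11*(-1) = -11)
M(D, a) = -6*a**2 (M(D, a) = -6*(a + 0)**2 = -6*a**2)
f*M(-3, E(6, -2)) = -(-66)*(-2*(1 - 2 + 6))**2 = -(-66)*(-2*5)**2 = -(-66)*(-10)**2 = -(-66)*100 = -11*(-600) = 6600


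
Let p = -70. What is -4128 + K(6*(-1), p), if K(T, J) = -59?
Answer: -4187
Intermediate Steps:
-4128 + K(6*(-1), p) = -4128 - 59 = -4187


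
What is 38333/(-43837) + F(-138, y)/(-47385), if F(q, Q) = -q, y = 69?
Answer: -607486237/692405415 ≈ -0.87736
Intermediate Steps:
38333/(-43837) + F(-138, y)/(-47385) = 38333/(-43837) - 1*(-138)/(-47385) = 38333*(-1/43837) + 138*(-1/47385) = -38333/43837 - 46/15795 = -607486237/692405415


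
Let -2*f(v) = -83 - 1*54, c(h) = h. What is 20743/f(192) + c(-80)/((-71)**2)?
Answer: 209119966/690617 ≈ 302.80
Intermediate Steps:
f(v) = 137/2 (f(v) = -(-83 - 1*54)/2 = -(-83 - 54)/2 = -1/2*(-137) = 137/2)
20743/f(192) + c(-80)/((-71)**2) = 20743/(137/2) - 80/((-71)**2) = 20743*(2/137) - 80/5041 = 41486/137 - 80*1/5041 = 41486/137 - 80/5041 = 209119966/690617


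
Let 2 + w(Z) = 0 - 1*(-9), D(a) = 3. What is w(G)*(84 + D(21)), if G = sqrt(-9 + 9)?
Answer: 609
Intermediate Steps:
G = 0 (G = sqrt(0) = 0)
w(Z) = 7 (w(Z) = -2 + (0 - 1*(-9)) = -2 + (0 + 9) = -2 + 9 = 7)
w(G)*(84 + D(21)) = 7*(84 + 3) = 7*87 = 609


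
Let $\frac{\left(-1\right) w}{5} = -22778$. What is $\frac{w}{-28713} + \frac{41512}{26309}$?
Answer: $- \frac{1804397954}{755410317} \approx -2.3886$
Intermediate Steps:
$w = 113890$ ($w = \left(-5\right) \left(-22778\right) = 113890$)
$\frac{w}{-28713} + \frac{41512}{26309} = \frac{113890}{-28713} + \frac{41512}{26309} = 113890 \left(- \frac{1}{28713}\right) + 41512 \cdot \frac{1}{26309} = - \frac{113890}{28713} + \frac{41512}{26309} = - \frac{1804397954}{755410317}$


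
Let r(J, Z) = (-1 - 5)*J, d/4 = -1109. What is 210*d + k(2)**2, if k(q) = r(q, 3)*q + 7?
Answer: -931271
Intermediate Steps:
d = -4436 (d = 4*(-1109) = -4436)
r(J, Z) = -6*J
k(q) = 7 - 6*q**2 (k(q) = (-6*q)*q + 7 = -6*q**2 + 7 = 7 - 6*q**2)
210*d + k(2)**2 = 210*(-4436) + (7 - 6*2**2)**2 = -931560 + (7 - 6*4)**2 = -931560 + (7 - 24)**2 = -931560 + (-17)**2 = -931560 + 289 = -931271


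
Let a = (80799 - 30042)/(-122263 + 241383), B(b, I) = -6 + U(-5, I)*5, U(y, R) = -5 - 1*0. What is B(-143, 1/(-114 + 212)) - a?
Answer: -3743477/119120 ≈ -31.426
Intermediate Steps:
U(y, R) = -5 (U(y, R) = -5 + 0 = -5)
B(b, I) = -31 (B(b, I) = -6 - 5*5 = -6 - 25 = -31)
a = 50757/119120 ≈ 0.42610
B(-143, 1/(-114 + 212)) - a = -31 - 1*50757/119120 = -31 - 50757/119120 = -3743477/119120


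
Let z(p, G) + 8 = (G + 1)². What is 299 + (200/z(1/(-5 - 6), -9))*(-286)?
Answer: -5057/7 ≈ -722.43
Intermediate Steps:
z(p, G) = -8 + (1 + G)² (z(p, G) = -8 + (G + 1)² = -8 + (1 + G)²)
299 + (200/z(1/(-5 - 6), -9))*(-286) = 299 + (200/(-8 + (1 - 9)²))*(-286) = 299 + (200/(-8 + (-8)²))*(-286) = 299 + (200/(-8 + 64))*(-286) = 299 + (200/56)*(-286) = 299 + (200*(1/56))*(-286) = 299 + (25/7)*(-286) = 299 - 7150/7 = -5057/7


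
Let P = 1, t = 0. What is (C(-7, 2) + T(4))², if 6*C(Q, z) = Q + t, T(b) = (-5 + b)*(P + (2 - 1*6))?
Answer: 121/36 ≈ 3.3611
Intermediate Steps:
T(b) = 15 - 3*b (T(b) = (-5 + b)*(1 + (2 - 1*6)) = (-5 + b)*(1 + (2 - 6)) = (-5 + b)*(1 - 4) = (-5 + b)*(-3) = 15 - 3*b)
C(Q, z) = Q/6 (C(Q, z) = (Q + 0)/6 = Q/6)
(C(-7, 2) + T(4))² = ((⅙)*(-7) + (15 - 3*4))² = (-7/6 + (15 - 12))² = (-7/6 + 3)² = (11/6)² = 121/36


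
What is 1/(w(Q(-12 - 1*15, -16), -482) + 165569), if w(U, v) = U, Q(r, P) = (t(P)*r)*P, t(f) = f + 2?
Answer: 1/159521 ≈ 6.2688e-6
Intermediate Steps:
t(f) = 2 + f
Q(r, P) = P*r*(2 + P) (Q(r, P) = ((2 + P)*r)*P = (r*(2 + P))*P = P*r*(2 + P))
1/(w(Q(-12 - 1*15, -16), -482) + 165569) = 1/(-16*(-12 - 1*15)*(2 - 16) + 165569) = 1/(-16*(-12 - 15)*(-14) + 165569) = 1/(-16*(-27)*(-14) + 165569) = 1/(-6048 + 165569) = 1/159521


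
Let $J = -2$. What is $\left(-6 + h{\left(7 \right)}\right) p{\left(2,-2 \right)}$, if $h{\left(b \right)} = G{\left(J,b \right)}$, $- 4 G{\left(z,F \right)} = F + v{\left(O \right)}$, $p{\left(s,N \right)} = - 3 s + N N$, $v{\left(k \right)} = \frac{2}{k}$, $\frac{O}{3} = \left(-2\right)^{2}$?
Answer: $\frac{187}{12} \approx 15.583$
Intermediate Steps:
$O = 12$ ($O = 3 \left(-2\right)^{2} = 3 \cdot 4 = 12$)
$p{\left(s,N \right)} = N^{2} - 3 s$ ($p{\left(s,N \right)} = - 3 s + N^{2} = N^{2} - 3 s$)
$G{\left(z,F \right)} = - \frac{1}{24} - \frac{F}{4}$ ($G{\left(z,F \right)} = - \frac{F + \frac{2}{12}}{4} = - \frac{F + 2 \cdot \frac{1}{12}}{4} = - \frac{F + \frac{1}{6}}{4} = - \frac{\frac{1}{6} + F}{4} = - \frac{1}{24} - \frac{F}{4}$)
$h{\left(b \right)} = - \frac{1}{24} - \frac{b}{4}$
$\left(-6 + h{\left(7 \right)}\right) p{\left(2,-2 \right)} = \left(-6 - \frac{43}{24}\right) \left(\left(-2\right)^{2} - 6\right) = \left(-6 - \frac{43}{24}\right) \left(4 - 6\right) = \left(-6 - \frac{43}{24}\right) \left(-2\right) = \left(- \frac{187}{24}\right) \left(-2\right) = \frac{187}{12}$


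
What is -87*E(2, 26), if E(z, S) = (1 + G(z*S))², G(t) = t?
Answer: -244383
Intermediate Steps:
E(z, S) = (1 + S*z)² (E(z, S) = (1 + z*S)² = (1 + S*z)²)
-87*E(2, 26) = -87*(1 + 26*2)² = -87*(1 + 52)² = -87*53² = -87*2809 = -244383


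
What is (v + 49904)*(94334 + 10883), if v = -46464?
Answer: 361946480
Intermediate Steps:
(v + 49904)*(94334 + 10883) = (-46464 + 49904)*(94334 + 10883) = 3440*105217 = 361946480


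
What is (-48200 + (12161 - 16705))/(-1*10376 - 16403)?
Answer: 52744/26779 ≈ 1.9696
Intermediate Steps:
(-48200 + (12161 - 16705))/(-1*10376 - 16403) = (-48200 - 4544)/(-10376 - 16403) = -52744/(-26779) = -52744*(-1/26779) = 52744/26779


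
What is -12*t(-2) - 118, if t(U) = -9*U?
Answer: -334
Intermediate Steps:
-12*t(-2) - 118 = -(-108)*(-2) - 118 = -12*18 - 118 = -216 - 118 = -334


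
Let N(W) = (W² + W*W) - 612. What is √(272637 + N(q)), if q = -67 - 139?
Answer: √356897 ≈ 597.41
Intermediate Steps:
q = -206
N(W) = -612 + 2*W² (N(W) = (W² + W²) - 612 = 2*W² - 612 = -612 + 2*W²)
√(272637 + N(q)) = √(272637 + (-612 + 2*(-206)²)) = √(272637 + (-612 + 2*42436)) = √(272637 + (-612 + 84872)) = √(272637 + 84260) = √356897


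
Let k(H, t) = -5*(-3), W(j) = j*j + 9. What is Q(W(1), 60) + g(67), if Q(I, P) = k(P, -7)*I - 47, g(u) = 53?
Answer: 156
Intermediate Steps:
W(j) = 9 + j² (W(j) = j² + 9 = 9 + j²)
k(H, t) = 15
Q(I, P) = -47 + 15*I (Q(I, P) = 15*I - 47 = -47 + 15*I)
Q(W(1), 60) + g(67) = (-47 + 15*(9 + 1²)) + 53 = (-47 + 15*(9 + 1)) + 53 = (-47 + 15*10) + 53 = (-47 + 150) + 53 = 103 + 53 = 156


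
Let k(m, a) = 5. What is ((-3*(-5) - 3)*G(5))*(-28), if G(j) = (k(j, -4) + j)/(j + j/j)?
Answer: -560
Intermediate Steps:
G(j) = (5 + j)/(1 + j) (G(j) = (5 + j)/(j + j/j) = (5 + j)/(j + 1) = (5 + j)/(1 + j))
((-3*(-5) - 3)*G(5))*(-28) = ((-3*(-5) - 3)*((5 + 5)/(1 + 5)))*(-28) = ((15 - 3)*(10/6))*(-28) = (12*((1/6)*10))*(-28) = (12*(5/3))*(-28) = 20*(-28) = -560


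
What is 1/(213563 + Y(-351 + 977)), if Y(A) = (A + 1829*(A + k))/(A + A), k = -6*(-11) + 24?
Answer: 626/134345533 ≈ 4.6596e-6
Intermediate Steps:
k = 90 (k = 66 + 24 = 90)
Y(A) = (164610 + 1830*A)/(2*A) (Y(A) = (A + 1829*(A + 90))/(A + A) = (A + 1829*(90 + A))/((2*A)) = (A + (164610 + 1829*A))*(1/(2*A)) = (164610 + 1830*A)*(1/(2*A)) = (164610 + 1830*A)/(2*A))
1/(213563 + Y(-351 + 977)) = 1/(213563 + (915 + 82305/(-351 + 977))) = 1/(213563 + (915 + 82305/626)) = 1/(213563 + 655095/626) = 1/(134345533/626) = 626/134345533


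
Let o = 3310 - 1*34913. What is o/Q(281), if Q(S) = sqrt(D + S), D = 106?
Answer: -31603*sqrt(43)/129 ≈ -1606.5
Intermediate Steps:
Q(S) = sqrt(106 + S)
o = -31603 (o = 3310 - 34913 = -31603)
o/Q(281) = -31603/sqrt(106 + 281) = -31603*sqrt(43)/129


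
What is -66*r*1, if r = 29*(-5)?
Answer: 9570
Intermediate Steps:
r = -145
-66*r*1 = -66*(-145)*1 = 9570*1 = 9570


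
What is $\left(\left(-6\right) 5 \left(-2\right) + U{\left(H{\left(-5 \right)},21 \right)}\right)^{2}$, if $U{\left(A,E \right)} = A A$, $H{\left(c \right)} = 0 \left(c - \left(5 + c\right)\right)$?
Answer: $3600$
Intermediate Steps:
$H{\left(c \right)} = 0$ ($H{\left(c \right)} = 0 \left(-5\right) = 0$)
$U{\left(A,E \right)} = A^{2}$
$\left(\left(-6\right) 5 \left(-2\right) + U{\left(H{\left(-5 \right)},21 \right)}\right)^{2} = \left(\left(-6\right) 5 \left(-2\right) + 0^{2}\right)^{2} = \left(\left(-30\right) \left(-2\right) + 0\right)^{2} = \left(60 + 0\right)^{2} = 60^{2} = 3600$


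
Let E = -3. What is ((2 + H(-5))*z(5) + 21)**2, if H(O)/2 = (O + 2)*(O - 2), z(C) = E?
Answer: 12321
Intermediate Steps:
z(C) = -3
H(O) = 2*(-2 + O)*(2 + O) (H(O) = 2*((O + 2)*(O - 2)) = 2*((2 + O)*(-2 + O)) = 2*((-2 + O)*(2 + O)) = 2*(-2 + O)*(2 + O))
((2 + H(-5))*z(5) + 21)**2 = ((2 + (-8 + 2*(-5)**2))*(-3) + 21)**2 = ((2 + (-8 + 2*25))*(-3) + 21)**2 = ((2 + (-8 + 50))*(-3) + 21)**2 = ((2 + 42)*(-3) + 21)**2 = (44*(-3) + 21)**2 = (-132 + 21)**2 = (-111)**2 = 12321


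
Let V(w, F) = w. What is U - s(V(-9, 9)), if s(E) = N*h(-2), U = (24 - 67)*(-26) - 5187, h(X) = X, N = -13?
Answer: -4095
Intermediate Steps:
U = -4069 (U = -43*(-26) - 5187 = 1118 - 5187 = -4069)
s(E) = 26 (s(E) = -13*(-2) = 26)
U - s(V(-9, 9)) = -4069 - 1*26 = -4069 - 26 = -4095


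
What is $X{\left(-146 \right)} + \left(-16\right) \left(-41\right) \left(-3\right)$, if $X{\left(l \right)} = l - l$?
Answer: $-1968$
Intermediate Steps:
$X{\left(l \right)} = 0$
$X{\left(-146 \right)} + \left(-16\right) \left(-41\right) \left(-3\right) = 0 + \left(-16\right) \left(-41\right) \left(-3\right) = 0 + 656 \left(-3\right) = 0 - 1968 = -1968$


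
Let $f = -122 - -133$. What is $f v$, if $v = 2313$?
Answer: $25443$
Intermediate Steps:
$f = 11$ ($f = -122 + 133 = 11$)
$f v = 11 \cdot 2313 = 25443$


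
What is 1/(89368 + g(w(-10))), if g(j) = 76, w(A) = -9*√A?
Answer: 1/89444 ≈ 1.1180e-5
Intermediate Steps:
1/(89368 + g(w(-10))) = 1/(89368 + 76) = 1/89444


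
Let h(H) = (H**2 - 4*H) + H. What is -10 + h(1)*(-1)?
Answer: -8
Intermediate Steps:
h(H) = H**2 - 3*H
-10 + h(1)*(-1) = -10 + (1*(-3 + 1))*(-1) = -10 + (1*(-2))*(-1) = -10 - 2*(-1) = -10 + 2 = -8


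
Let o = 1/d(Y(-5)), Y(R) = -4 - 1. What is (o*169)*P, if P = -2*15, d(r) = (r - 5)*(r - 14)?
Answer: -507/19 ≈ -26.684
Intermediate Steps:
Y(R) = -5
d(r) = (-14 + r)*(-5 + r) (d(r) = (-5 + r)*(-14 + r) = (-14 + r)*(-5 + r))
P = -30
o = 1/190 (o = 1/(70 + (-5)**2 - 19*(-5)) = 1/(70 + 25 + 95) = 1/190 ≈ 0.0052632)
(o*169)*P = ((1/190)*169)*(-30) = (169/190)*(-30) = -507/19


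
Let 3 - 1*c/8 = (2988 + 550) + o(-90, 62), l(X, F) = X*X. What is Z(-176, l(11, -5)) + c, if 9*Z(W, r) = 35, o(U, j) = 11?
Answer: -255277/9 ≈ -28364.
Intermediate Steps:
l(X, F) = X**2
Z(W, r) = 35/9 (Z(W, r) = (1/9)*35 = 35/9)
c = -28368 (c = 24 - 8*((2988 + 550) + 11) = 24 - 8*(3538 + 11) = 24 - 8*3549 = 24 - 28392 = -28368)
Z(-176, l(11, -5)) + c = 35/9 - 28368 = -255277/9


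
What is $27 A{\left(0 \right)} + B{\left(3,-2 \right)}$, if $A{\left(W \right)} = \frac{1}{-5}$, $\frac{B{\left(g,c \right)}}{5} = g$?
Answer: $\frac{48}{5} \approx 9.6$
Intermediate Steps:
$B{\left(g,c \right)} = 5 g$
$A{\left(W \right)} = - \frac{1}{5}$
$27 A{\left(0 \right)} + B{\left(3,-2 \right)} = 27 \left(- \frac{1}{5}\right) + 5 \cdot 3 = - \frac{27}{5} + 15 = \frac{48}{5}$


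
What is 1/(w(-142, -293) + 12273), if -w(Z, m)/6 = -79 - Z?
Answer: 1/11895 ≈ 8.4069e-5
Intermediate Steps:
w(Z, m) = 474 + 6*Z (w(Z, m) = -6*(-79 - Z) = 474 + 6*Z)
1/(w(-142, -293) + 12273) = 1/((474 + 6*(-142)) + 12273) = 1/((474 - 852) + 12273) = 1/(-378 + 12273) = 1/11895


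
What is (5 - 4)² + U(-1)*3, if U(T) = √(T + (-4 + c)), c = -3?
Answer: 1 + 6*I*√2 ≈ 1.0 + 8.4853*I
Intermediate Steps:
U(T) = √(-7 + T) (U(T) = √(T + (-4 - 3)) = √(T - 7) = √(-7 + T))
(5 - 4)² + U(-1)*3 = (5 - 4)² + √(-7 - 1)*3 = 1² + √(-8)*3 = 1 + (2*I*√2)*3 = 1 + 6*I*√2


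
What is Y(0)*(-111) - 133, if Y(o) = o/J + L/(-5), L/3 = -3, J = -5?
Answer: -1664/5 ≈ -332.80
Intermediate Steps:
L = -9 (L = 3*(-3) = -9)
Y(o) = 9/5 - o/5 (Y(o) = o/(-5) - 9/(-5) = o*(-⅕) - 9*(-⅕) = -o/5 + 9/5 = 9/5 - o/5)
Y(0)*(-111) - 133 = (9/5 - ⅕*0)*(-111) - 133 = (9/5 + 0)*(-111) - 133 = (9/5)*(-111) - 133 = -999/5 - 133 = -1664/5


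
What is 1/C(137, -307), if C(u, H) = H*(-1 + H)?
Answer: 1/94556 ≈ 1.0576e-5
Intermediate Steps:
1/C(137, -307) = 1/(-307*(-1 - 307)) = 1/(-307*(-308)) = 1/94556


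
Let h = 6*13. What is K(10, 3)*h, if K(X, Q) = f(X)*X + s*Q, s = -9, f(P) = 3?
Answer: 234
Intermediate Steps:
K(X, Q) = -9*Q + 3*X (K(X, Q) = 3*X - 9*Q = -9*Q + 3*X)
h = 78
K(10, 3)*h = (-9*3 + 3*10)*78 = (-27 + 30)*78 = 3*78 = 234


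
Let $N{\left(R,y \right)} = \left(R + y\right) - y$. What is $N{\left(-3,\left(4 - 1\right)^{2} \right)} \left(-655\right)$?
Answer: $1965$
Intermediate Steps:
$N{\left(R,y \right)} = R$
$N{\left(-3,\left(4 - 1\right)^{2} \right)} \left(-655\right) = \left(-3\right) \left(-655\right) = 1965$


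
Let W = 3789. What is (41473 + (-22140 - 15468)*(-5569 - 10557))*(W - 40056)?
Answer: -21996228573627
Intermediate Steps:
(41473 + (-22140 - 15468)*(-5569 - 10557))*(W - 40056) = (41473 + (-22140 - 15468)*(-5569 - 10557))*(3789 - 40056) = (41473 - 37608*(-16126))*(-36267) = (41473 + 606466608)*(-36267) = 606508081*(-36267) = -21996228573627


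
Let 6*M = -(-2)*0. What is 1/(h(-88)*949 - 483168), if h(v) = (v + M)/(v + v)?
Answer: -2/965387 ≈ -2.0717e-6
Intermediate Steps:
M = 0 (M = (-(-2)*0)/6 = (-2*0)/6 = (⅙)*0 = 0)
h(v) = ½ (h(v) = (v + 0)/(v + v) = v/((2*v)) = v*(1/(2*v)) = ½)
1/(h(-88)*949 - 483168) = 1/((½)*949 - 483168) = 1/(949/2 - 483168) = 1/(-965387/2) = -2/965387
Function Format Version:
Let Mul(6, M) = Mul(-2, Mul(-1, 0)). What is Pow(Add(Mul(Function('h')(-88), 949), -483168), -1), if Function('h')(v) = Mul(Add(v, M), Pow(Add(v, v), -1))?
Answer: Rational(-2, 965387) ≈ -2.0717e-6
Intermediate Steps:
M = 0 (M = Mul(Rational(1, 6), Mul(-2, Mul(-1, 0))) = Mul(Rational(1, 6), Mul(-2, 0)) = Mul(Rational(1, 6), 0) = 0)
Function('h')(v) = Rational(1, 2) (Function('h')(v) = Mul(Add(v, 0), Pow(Add(v, v), -1)) = Mul(v, Pow(Mul(2, v), -1)) = Mul(v, Mul(Rational(1, 2), Pow(v, -1))) = Rational(1, 2))
Pow(Add(Mul(Function('h')(-88), 949), -483168), -1) = Pow(Add(Mul(Rational(1, 2), 949), -483168), -1) = Pow(Add(Rational(949, 2), -483168), -1) = Pow(Rational(-965387, 2), -1) = Rational(-2, 965387)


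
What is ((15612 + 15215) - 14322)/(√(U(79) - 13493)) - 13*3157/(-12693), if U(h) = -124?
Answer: 41041/12693 - 16505*I*√1513/4539 ≈ 3.2334 - 141.44*I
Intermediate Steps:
((15612 + 15215) - 14322)/(√(U(79) - 13493)) - 13*3157/(-12693) = ((15612 + 15215) - 14322)/(√(-124 - 13493)) - 13*3157/(-12693) = (30827 - 14322)/(√(-13617)) - 41041*(-1/12693) = 16505/((3*I*√1513)) + 41041/12693 = 16505*(-I*√1513/4539) + 41041/12693 = -16505*I*√1513/4539 + 41041/12693 = 41041/12693 - 16505*I*√1513/4539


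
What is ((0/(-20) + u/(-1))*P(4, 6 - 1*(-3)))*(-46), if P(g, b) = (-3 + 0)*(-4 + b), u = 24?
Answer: -16560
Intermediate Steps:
P(g, b) = 12 - 3*b (P(g, b) = -3*(-4 + b) = 12 - 3*b)
((0/(-20) + u/(-1))*P(4, 6 - 1*(-3)))*(-46) = ((0/(-20) + 24/(-1))*(12 - 3*(6 - 1*(-3))))*(-46) = ((0*(-1/20) + 24*(-1))*(12 - 3*(6 + 3)))*(-46) = ((0 - 24)*(12 - 3*9))*(-46) = -24*(12 - 27)*(-46) = -24*(-15)*(-46) = 360*(-46) = -16560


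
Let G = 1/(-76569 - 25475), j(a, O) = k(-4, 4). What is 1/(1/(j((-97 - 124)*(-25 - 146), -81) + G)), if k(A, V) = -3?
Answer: -306133/102044 ≈ -3.0000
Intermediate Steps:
j(a, O) = -3
G = -1/102044 (G = 1/(-102044) = -1/102044 ≈ -9.7997e-6)
1/(1/(j((-97 - 124)*(-25 - 146), -81) + G)) = 1/(1/(-3 - 1/102044)) = 1/(1/(-306133/102044)) = 1/(-102044/306133) = -306133/102044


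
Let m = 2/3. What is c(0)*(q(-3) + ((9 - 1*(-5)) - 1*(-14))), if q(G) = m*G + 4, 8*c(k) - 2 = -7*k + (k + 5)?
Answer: 105/4 ≈ 26.250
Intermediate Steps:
c(k) = 7/8 - 3*k/4 (c(k) = ¼ + (-7*k + (k + 5))/8 = ¼ + (-7*k + (5 + k))/8 = ¼ + (5 - 6*k)/8 = ¼ + (5/8 - 3*k/4) = 7/8 - 3*k/4)
m = ⅔ (m = 2*(⅓) = ⅔ ≈ 0.66667)
q(G) = 4 + 2*G/3 (q(G) = 2*G/3 + 4 = 4 + 2*G/3)
c(0)*(q(-3) + ((9 - 1*(-5)) - 1*(-14))) = (7/8 - ¾*0)*((4 + (⅔)*(-3)) + ((9 - 1*(-5)) - 1*(-14))) = (7/8 + 0)*((4 - 2) + ((9 + 5) + 14)) = 7*(2 + (14 + 14))/8 = 7*(2 + 28)/8 = (7/8)*30 = 105/4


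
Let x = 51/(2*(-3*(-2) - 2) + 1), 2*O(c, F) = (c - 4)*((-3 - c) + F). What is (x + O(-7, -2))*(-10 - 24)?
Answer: 544/3 ≈ 181.33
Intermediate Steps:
O(c, F) = (-4 + c)*(-3 + F - c)/2 (O(c, F) = ((c - 4)*((-3 - c) + F))/2 = ((-4 + c)*(-3 + F - c))/2 = (-4 + c)*(-3 + F - c)/2)
x = 17/3 (x = 51/(2*(6 - 2) + 1) = 51/(2*4 + 1) = 51/(8 + 1) = 51/9 = 51*(⅑) = 17/3 ≈ 5.6667)
(x + O(-7, -2))*(-10 - 24) = (17/3 + (6 + (½)*(-7) - 2*(-2) - ½*(-7)² + (½)*(-2)*(-7)))*(-10 - 24) = (17/3 + (6 - 7/2 + 4 - ½*49 + 7))*(-34) = (17/3 + (6 - 7/2 + 4 - 49/2 + 7))*(-34) = (17/3 - 11)*(-34) = -16/3*(-34) = 544/3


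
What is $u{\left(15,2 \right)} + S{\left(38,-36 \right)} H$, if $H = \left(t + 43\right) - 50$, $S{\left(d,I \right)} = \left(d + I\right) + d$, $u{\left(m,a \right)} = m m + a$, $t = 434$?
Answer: $17307$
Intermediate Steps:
$u{\left(m,a \right)} = a + m^{2}$ ($u{\left(m,a \right)} = m^{2} + a = a + m^{2}$)
$S{\left(d,I \right)} = I + 2 d$ ($S{\left(d,I \right)} = \left(I + d\right) + d = I + 2 d$)
$H = 427$ ($H = \left(434 + 43\right) - 50 = 477 - 50 = 427$)
$u{\left(15,2 \right)} + S{\left(38,-36 \right)} H = \left(2 + 15^{2}\right) + \left(-36 + 2 \cdot 38\right) 427 = \left(2 + 225\right) + \left(-36 + 76\right) 427 = 227 + 40 \cdot 427 = 227 + 17080 = 17307$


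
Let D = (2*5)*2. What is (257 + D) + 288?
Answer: 565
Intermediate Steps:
D = 20 (D = 10*2 = 20)
(257 + D) + 288 = (257 + 20) + 288 = 277 + 288 = 565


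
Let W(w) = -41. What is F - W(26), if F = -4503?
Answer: -4462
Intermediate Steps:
F - W(26) = -4503 - 1*(-41) = -4503 + 41 = -4462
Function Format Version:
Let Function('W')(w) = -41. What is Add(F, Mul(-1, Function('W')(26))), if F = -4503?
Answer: -4462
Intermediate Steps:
Add(F, Mul(-1, Function('W')(26))) = Add(-4503, Mul(-1, -41)) = Add(-4503, 41) = -4462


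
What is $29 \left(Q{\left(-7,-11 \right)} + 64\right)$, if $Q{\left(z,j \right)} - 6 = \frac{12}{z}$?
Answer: $\frac{13862}{7} \approx 1980.3$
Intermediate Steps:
$Q{\left(z,j \right)} = 6 + \frac{12}{z}$
$29 \left(Q{\left(-7,-11 \right)} + 64\right) = 29 \left(\left(6 + \frac{12}{-7}\right) + 64\right) = 29 \left(\left(6 + 12 \left(- \frac{1}{7}\right)\right) + 64\right) = 29 \left(\left(6 - \frac{12}{7}\right) + 64\right) = 29 \left(\frac{30}{7} + 64\right) = 29 \cdot \frac{478}{7} = \frac{13862}{7}$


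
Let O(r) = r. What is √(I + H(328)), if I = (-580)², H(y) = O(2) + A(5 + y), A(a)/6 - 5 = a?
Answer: √338430 ≈ 581.75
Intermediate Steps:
A(a) = 30 + 6*a
H(y) = 62 + 6*y (H(y) = 2 + (30 + 6*(5 + y)) = 2 + (30 + (30 + 6*y)) = 2 + (60 + 6*y) = 62 + 6*y)
I = 336400
√(I + H(328)) = √(336400 + (62 + 6*328)) = √(336400 + (62 + 1968)) = √(336400 + 2030) = √338430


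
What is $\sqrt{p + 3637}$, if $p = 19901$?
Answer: $\sqrt{23538} \approx 153.42$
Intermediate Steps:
$\sqrt{p + 3637} = \sqrt{19901 + 3637} = \sqrt{23538}$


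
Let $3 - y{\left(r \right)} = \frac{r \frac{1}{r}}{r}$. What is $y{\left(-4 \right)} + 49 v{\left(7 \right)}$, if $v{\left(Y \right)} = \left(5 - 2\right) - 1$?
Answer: $\frac{405}{4} \approx 101.25$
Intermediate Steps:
$y{\left(r \right)} = 3 - \frac{1}{r}$ ($y{\left(r \right)} = 3 - \frac{r \frac{1}{r}}{r} = 3 - 1 \frac{1}{r} = 3 - \frac{1}{r}$)
$v{\left(Y \right)} = 2$ ($v{\left(Y \right)} = 3 - 1 = 2$)
$y{\left(-4 \right)} + 49 v{\left(7 \right)} = \left(3 - \frac{1}{-4}\right) + 49 \cdot 2 = \left(3 - - \frac{1}{4}\right) + 98 = \left(3 + \frac{1}{4}\right) + 98 = \frac{13}{4} + 98 = \frac{405}{4}$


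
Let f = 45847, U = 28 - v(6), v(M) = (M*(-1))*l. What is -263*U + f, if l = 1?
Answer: 36905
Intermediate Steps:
v(M) = -M (v(M) = (M*(-1))*1 = -M*1 = -M)
U = 34 (U = 28 - (-1)*6 = 28 - 1*(-6) = 28 + 6 = 34)
-263*U + f = -263*34 + 45847 = -8942 + 45847 = 36905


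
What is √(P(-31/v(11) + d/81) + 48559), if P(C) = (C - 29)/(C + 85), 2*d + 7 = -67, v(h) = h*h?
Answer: √33138181455797582/826097 ≈ 220.36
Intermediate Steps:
v(h) = h²
d = -37 (d = -7/2 + (½)*(-67) = -7/2 - 67/2 = -37)
P(C) = (-29 + C)/(85 + C)
√(P(-31/v(11) + d/81) + 48559) = √((-29 + (-31/(11²) - 37/81))/(85 + (-31/(11²) - 37/81)) + 48559) = √((-29 + (-31/121 - 37*1/81))/(85 + (-31/121 - 37*1/81)) + 48559) = √((-29 + (-31*1/121 - 37/81))/(85 + (-31*1/121 - 37/81)) + 48559) = √((-29 + (-31/121 - 37/81))/(85 + (-31/121 - 37/81)) + 48559) = √((-29 - 6988/9801)/(85 - 6988/9801) + 48559) = √(-291217/9801/(826097/9801) + 48559) = √((9801/826097)*(-291217/9801) + 48559) = √(-291217/826097 + 48559) = √(40114153006/826097) = √33138181455797582/826097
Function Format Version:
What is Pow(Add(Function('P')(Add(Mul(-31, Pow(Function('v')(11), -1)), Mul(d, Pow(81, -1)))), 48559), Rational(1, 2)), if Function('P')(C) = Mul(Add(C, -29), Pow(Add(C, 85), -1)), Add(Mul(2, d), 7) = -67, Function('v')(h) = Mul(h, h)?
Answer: Mul(Rational(1, 826097), Pow(33138181455797582, Rational(1, 2))) ≈ 220.36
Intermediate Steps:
Function('v')(h) = Pow(h, 2)
d = -37 (d = Add(Rational(-7, 2), Mul(Rational(1, 2), -67)) = Add(Rational(-7, 2), Rational(-67, 2)) = -37)
Function('P')(C) = Mul(Pow(Add(85, C), -1), Add(-29, C)) (Function('P')(C) = Mul(Add(-29, C), Pow(Add(85, C), -1)) = Mul(Pow(Add(85, C), -1), Add(-29, C)))
Pow(Add(Function('P')(Add(Mul(-31, Pow(Function('v')(11), -1)), Mul(d, Pow(81, -1)))), 48559), Rational(1, 2)) = Pow(Add(Mul(Pow(Add(85, Add(Mul(-31, Pow(Pow(11, 2), -1)), Mul(-37, Pow(81, -1)))), -1), Add(-29, Add(Mul(-31, Pow(Pow(11, 2), -1)), Mul(-37, Pow(81, -1))))), 48559), Rational(1, 2)) = Pow(Add(Mul(Pow(Add(85, Add(Mul(-31, Pow(121, -1)), Mul(-37, Rational(1, 81)))), -1), Add(-29, Add(Mul(-31, Pow(121, -1)), Mul(-37, Rational(1, 81))))), 48559), Rational(1, 2)) = Pow(Add(Mul(Pow(Add(85, Add(Mul(-31, Rational(1, 121)), Rational(-37, 81))), -1), Add(-29, Add(Mul(-31, Rational(1, 121)), Rational(-37, 81)))), 48559), Rational(1, 2)) = Pow(Add(Mul(Pow(Add(85, Add(Rational(-31, 121), Rational(-37, 81))), -1), Add(-29, Add(Rational(-31, 121), Rational(-37, 81)))), 48559), Rational(1, 2)) = Pow(Add(Mul(Pow(Add(85, Rational(-6988, 9801)), -1), Add(-29, Rational(-6988, 9801))), 48559), Rational(1, 2)) = Pow(Add(Mul(Pow(Rational(826097, 9801), -1), Rational(-291217, 9801)), 48559), Rational(1, 2)) = Pow(Add(Mul(Rational(9801, 826097), Rational(-291217, 9801)), 48559), Rational(1, 2)) = Pow(Add(Rational(-291217, 826097), 48559), Rational(1, 2)) = Pow(Rational(40114153006, 826097), Rational(1, 2)) = Mul(Rational(1, 826097), Pow(33138181455797582, Rational(1, 2)))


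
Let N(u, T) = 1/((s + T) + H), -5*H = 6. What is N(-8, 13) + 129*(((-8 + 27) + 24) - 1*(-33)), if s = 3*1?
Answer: 725501/74 ≈ 9804.1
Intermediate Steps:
s = 3
H = -6/5 (H = -⅕*6 = -6/5 ≈ -1.2000)
N(u, T) = 1/(9/5 + T) (N(u, T) = 1/((3 + T) - 6/5) = 1/(9/5 + T))
N(-8, 13) + 129*(((-8 + 27) + 24) - 1*(-33)) = 5/(9 + 5*13) + 129*(((-8 + 27) + 24) - 1*(-33)) = 5/(9 + 65) + 129*((19 + 24) + 33) = 5/74 + 129*(43 + 33) = 5*(1/74) + 129*76 = 5/74 + 9804 = 725501/74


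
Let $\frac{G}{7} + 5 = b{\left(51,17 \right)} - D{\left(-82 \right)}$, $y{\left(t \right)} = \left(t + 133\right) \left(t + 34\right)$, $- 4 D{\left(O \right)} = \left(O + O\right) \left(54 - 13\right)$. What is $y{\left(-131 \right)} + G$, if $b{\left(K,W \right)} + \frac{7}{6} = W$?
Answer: $- \frac{71311}{6} \approx -11885.0$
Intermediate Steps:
$b{\left(K,W \right)} = - \frac{7}{6} + W$
$D{\left(O \right)} = - \frac{41 O}{2}$ ($D{\left(O \right)} = - \frac{\left(O + O\right) \left(54 - 13\right)}{4} = - \frac{2 O 41}{4} = - \frac{82 O}{4} = - \frac{41 O}{2}$)
$y{\left(t \right)} = \left(34 + t\right) \left(133 + t\right)$ ($y{\left(t \right)} = \left(133 + t\right) \left(34 + t\right) = \left(34 + t\right) \left(133 + t\right)$)
$G = - \frac{70147}{6}$ ($G = -35 + 7 \left(\left(- \frac{7}{6} + 17\right) - \left(- \frac{41}{2}\right) \left(-82\right)\right) = -35 + 7 \left(\frac{95}{6} - 1681\right) = -35 + 7 \left(- \frac{9991}{6}\right) = -35 - \frac{69937}{6} = - \frac{70147}{6} \approx -11691.0$)
$y{\left(-131 \right)} + G = \left(4522 + \left(-131\right)^{2} + 167 \left(-131\right)\right) - \frac{70147}{6} = \left(4522 + 17161 - 21877\right) - \frac{70147}{6} = -194 - \frac{70147}{6} = - \frac{71311}{6}$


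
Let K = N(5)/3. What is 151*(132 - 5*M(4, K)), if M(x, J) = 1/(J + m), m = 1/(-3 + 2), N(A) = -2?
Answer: 20385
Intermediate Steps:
m = -1 (m = 1/(-1) = -1)
K = -⅔ (K = -2/3 = -2*⅓ = -⅔ ≈ -0.66667)
M(x, J) = 1/(-1 + J) (M(x, J) = 1/(J - 1) = 1/(-1 + J))
151*(132 - 5*M(4, K)) = 151*(132 - 5/(-1 - ⅔)) = 151*(132 - 5/(-5/3)) = 151*(132 - 5*(-⅗)) = 151*(132 + 3) = 151*135 = 20385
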